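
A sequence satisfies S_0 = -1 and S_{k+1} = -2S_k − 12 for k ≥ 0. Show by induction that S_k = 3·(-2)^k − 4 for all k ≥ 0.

Base case: S_0 = -1, and 3·(-2)^0 − 4 = 3 − 4 = -1.
Assume S_j = 3·(-2)^j − 4 for some j ≥ 0.
Then S_{j+1} = -2S_j − 12 = -2·(3·(-2)^j − 4) − 12 = -6·(-2)^j + 8 − 12 = 3·(-2)^{j+1} − 4.
Hence S_k = 3·(-2)^k − 4 for every k ≥ 0, by induction.

S_k = 3·(-2)^k − 4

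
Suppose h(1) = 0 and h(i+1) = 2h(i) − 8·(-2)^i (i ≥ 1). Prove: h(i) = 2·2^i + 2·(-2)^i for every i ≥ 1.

Base case: h(1) = 0, and 2·2^1 + 2·(-2)^1 = 4 − 4 = 0.
Assume h(k) = 2·2^k + 2·(-2)^k for some k ≥ 1.
Then h(k+1) = 2h(k) − 8·(-2)^k = 2·(2·2^k + 2·(-2)^k) − 8·(-2)^k = 2·2^{k+1} + 4·(-2)^k − 8·(-2)^k = 2·2^{k+1} − 4·(-2)^k = 2·2^{k+1} + 2·(-2)^{k+1}.
This completes the inductive step, so h(i) = 2·2^i + 2·(-2)^i for all i ≥ 1.

h(i) = 2·2^i + 2·(-2)^i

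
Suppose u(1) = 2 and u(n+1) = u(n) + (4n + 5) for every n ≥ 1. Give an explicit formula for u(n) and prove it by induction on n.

Claim: u(n) = 2n^2 + 3n − 3.

Base case: u(1) = 2, and 2·1^2 + 3·1 − 3 = 2.
Assume u(r) = 2r^2 + 3r − 3.
Then u(r+1) = u(r) + (4r + 5) = (2r^2 + 3r − 3) + (4r + 5) = 2r^2 + 7r + 2,
and 2·(r+1)^2 + 3·(r+1) − 3 = 2r^2 + 7r + 2.
By induction, u(n) = 2n^2 + 3n − 3 for all n ≥ 1.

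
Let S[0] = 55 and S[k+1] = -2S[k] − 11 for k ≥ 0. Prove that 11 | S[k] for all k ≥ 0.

Base case: S[0] = 55 = 11·5, so 11 | S[0].
Assume 11 | S[m], so S[m] = 11t for some integer t.
Then S[m+1] = -2S[m] − 11 = -2·(11t) − 11 = 11(-2t − 1), so 11 | S[m+1].
Hence 11 | S[k] for every k ≥ 0, by induction.

11 | S[k]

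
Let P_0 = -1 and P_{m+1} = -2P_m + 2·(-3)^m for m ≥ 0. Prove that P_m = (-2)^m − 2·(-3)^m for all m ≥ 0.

Base case: P_0 = -1, and (-2)^0 − 2·(-3)^0 = 1 − 2 = -1.
Assume P_k = (-2)^k − 2·(-3)^k for some k ≥ 0.
Then P_{k+1} = -2P_k + 2·(-3)^k = -2·((-2)^k − 2·(-3)^k) + 2·(-3)^k = (-2)^{k+1} + 4·(-3)^k + 2·(-3)^k = (-2)^{k+1} + 6·(-3)^k = (-2)^{k+1} − 2·(-3)^{k+1}.
By induction, P_m = (-2)^m − 2·(-3)^m for all m ≥ 0.

P_m = (-2)^m − 2·(-3)^m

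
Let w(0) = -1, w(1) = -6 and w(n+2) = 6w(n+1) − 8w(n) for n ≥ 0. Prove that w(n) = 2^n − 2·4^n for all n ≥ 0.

Base cases: w(0) = -1 and 2^0 − 2·4^0 = -1; w(1) = -6 and 2^1 − 2·4^1 = -6.
Assume w(j) = 2^j − 2·4^j for all 0 ≤ j ≤ m, where m ≥ 1.
Then w(m+1) = 6w(m) − 8w(m−1) = 6·(2^m − 2·4^m) − 8·(2^{m−1} − 2·4^{m−1}) = (6·2 − 8)2^{m−1} − 2·(6·4 − 8)4^{m−1} = 4·2^{m−1} − 32·4^{m−1} = 2^{m+1} − 2·4^{m+1}.
By strong induction, w(n) = 2^n − 2·4^n for all n ≥ 0.

w(n) = 2^n − 2·4^n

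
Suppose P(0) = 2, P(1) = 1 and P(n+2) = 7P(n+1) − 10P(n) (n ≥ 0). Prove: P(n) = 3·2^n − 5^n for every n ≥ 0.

Base cases: P(0) = 2 and 3·2^0 − 5^0 = 2; P(1) = 1 and 3·2^1 − 5^1 = 1.
Assume P(j) = 3·2^j − 5^j for all 0 ≤ j ≤ m, where m ≥ 1.
Then P(m+1) = 7P(m) − 10P(m−1) = 7·(3·2^m − 5^m) − 10·(3·2^{m−1} − 5^{m−1}) = 3·(7·2 − 10)2^{m−1} − (7·5 − 10)5^{m−1} = 12·2^{m−1} − 25·5^{m−1} = 3·2^{m+1} − 5^{m+1}.
This completes the inductive step, so P(n) = 3·2^n − 5^n for all n ≥ 0.

P(n) = 3·2^n − 5^n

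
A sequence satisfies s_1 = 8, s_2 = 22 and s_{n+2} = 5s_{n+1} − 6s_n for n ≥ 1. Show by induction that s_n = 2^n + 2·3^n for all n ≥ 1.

Base cases: s_1 = 8 and 2^1 + 2·3^1 = 8; s_2 = 22 and 2^2 + 2·3^2 = 22.
Assume s_j = 2^j + 2·3^j for all 1 ≤ j ≤ m, where m ≥ 2.
Then s_{m+1} = 5s_m − 6s_{m−1} = 5·(2^m + 2·3^m) − 6·(2^{m−1} + 2·3^{m−1}) = (5·2 − 6)2^{m−1} + 2·(5·3 − 6)3^{m−1} = 4·2^{m−1} + 18·3^{m−1} = 2^{m+1} + 2·3^{m+1}.
Hence s_n = 2^n + 2·3^n for every n ≥ 1, by strong induction.

s_n = 2^n + 2·3^n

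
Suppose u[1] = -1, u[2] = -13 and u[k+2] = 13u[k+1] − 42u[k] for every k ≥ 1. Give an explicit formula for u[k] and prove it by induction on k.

Claim: u[k] = -7^k + 6^k.

Base cases: u[1] = -1 and -7^1 + 6^1 = -1; u[2] = -13 and -7^2 + 6^2 = -13.
Assume u[j] = -7^j + 6^j for all 1 ≤ j ≤ r, where r ≥ 2.
Then u[r+1] = 13u[r] − 42u[r−1] = 13·(-7^r + 6^r) − 42·(-7^{r−1} + 6^{r−1}) = -(13·7 − 42)7^{r−1} + (13·6 − 42)6^{r−1} = -49·7^{r−1} + 36·6^{r−1} = -7^{r+1} + 6^{r+1}.
Hence u[k] = -7^k + 6^k for every k ≥ 1, by strong induction.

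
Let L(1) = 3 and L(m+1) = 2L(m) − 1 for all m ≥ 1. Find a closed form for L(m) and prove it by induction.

Claim: L(m) = 2^m + 1.

Base case: L(1) = 3, and 2^1 + 1 = 2 + 1 = 3.
Assume L(k) = 2^k + 1 for some k ≥ 1.
Then L(k+1) = 2L(k) − 1 = 2·(2^k + 1) − 1 = 2^{k+1} + 2 − 1 = 2^{k+1} + 1.
Hence L(m) = 2^m + 1 for every m ≥ 1, by induction.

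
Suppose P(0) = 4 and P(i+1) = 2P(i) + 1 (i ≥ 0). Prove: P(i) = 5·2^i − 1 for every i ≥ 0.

Base case: P(0) = 4, and 5·2^0 − 1 = 5 − 1 = 4.
Assume P(k) = 5·2^k − 1 for some k ≥ 0.
Then P(k+1) = 2P(k) + 1 = 2·(5·2^k − 1) + 1 = 10·2^k − 2 + 1 = 5·2^{k+1} − 1.
By induction, P(i) = 5·2^i − 1 for all i ≥ 0.

P(i) = 5·2^i − 1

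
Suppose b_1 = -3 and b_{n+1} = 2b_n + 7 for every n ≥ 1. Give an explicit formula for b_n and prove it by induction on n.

Claim: b_n = 2^{n+1} − 7.

Base case: b_1 = -3, and 2^{1+1} − 7 = 4 − 7 = -3.
Assume b_k = 2^{k+1} − 7 for some k ≥ 1.
Then b_{k+1} = 2b_k + 7 = 2·(2^{k+1} − 7) + 7 = 2^{k+2} − 14 + 7 = 2^{k+2} − 7.
So the formula holds for k+1, and by induction b_n = 2^{n+1} − 7 for all n ≥ 1.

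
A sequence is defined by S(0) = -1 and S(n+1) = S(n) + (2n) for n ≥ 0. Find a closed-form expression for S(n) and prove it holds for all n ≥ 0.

Claim: S(n) = n^2 − n − 1.

Base case: S(0) = -1, and 0^2 − 0 − 1 = -1.
Assume S(k) = k^2 − k − 1.
Then S(k+1) = S(k) + (2k) = (k^2 − k − 1) + (2k) = k^2 + k − 1,
and (k+1)^2 − (k+1) − 1 = k^2 + k − 1.
This completes the inductive step, so S(n) = n^2 − n − 1 for all n ≥ 0.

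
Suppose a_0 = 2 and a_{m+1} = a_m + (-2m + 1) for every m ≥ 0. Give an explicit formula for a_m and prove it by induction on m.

Claim: a_m = -m^2 + 2m + 2.

Base case: a_0 = 2, and -0^2 + 2·0 + 2 = 2.
Assume a_k = -k^2 + 2k + 2.
Then a_{k+1} = a_k + (-2k + 1) = (-k^2 + 2k + 2) + (-2k + 1) = -k^2 + 3,
and -(k+1)^2 + 2·(k+1) + 2 = -k^2 + 3.
This completes the inductive step, so a_m = -m^2 + 2m + 2 for all m ≥ 0.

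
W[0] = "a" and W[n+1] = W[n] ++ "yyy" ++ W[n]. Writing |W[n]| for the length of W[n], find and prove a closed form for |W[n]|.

Claim: |W[n]| = 2^{n+2} − 3.

Base case: |W[0]| = 1, and 2^{0+2} − 3 = 1.
Assume |W[j]| = 2^{j+2} − 3.
Then |W[j+1]| = |W[j]| + 3 + |W[j]| = 2|W[j]| + 3 = 2(2^{j+2} − 3) + 3 = 2^{j+3} − 6 + 3 = 2^{j+3} − 3.
By induction, |W[n]| = 2^{n+2} − 3 for all n ≥ 0.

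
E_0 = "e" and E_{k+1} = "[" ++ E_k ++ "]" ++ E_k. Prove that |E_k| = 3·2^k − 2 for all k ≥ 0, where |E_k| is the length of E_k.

Base case: |E_0| = 1, and 3·2^0 − 2 = 1.
Assume |E_m| = 3·2^m − 2.
Then |E_{m+1}| = 1 + |E_m| + 1 + |E_m| = 2|E_m| + 2 = 2(3·2^m − 2) + 2 = 3·2^{m+1} − 4 + 2 = 3·2^{m+1} − 2.
Hence |E_k| = 3·2^k − 2 for every k ≥ 0, by induction.

|E_k| = 3·2^k − 2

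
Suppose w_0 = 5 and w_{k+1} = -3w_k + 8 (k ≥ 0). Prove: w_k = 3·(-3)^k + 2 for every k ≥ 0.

Base case: w_0 = 5, and 3·(-3)^0 + 2 = 3 + 2 = 5.
Assume w_r = 3·(-3)^r + 2 for some r ≥ 0.
Then w_{r+1} = -3w_r + 8 = -3·(3·(-3)^r + 2) + 8 = -9·(-3)^r − 6 + 8 = 3·(-3)^{r+1} + 2.
This completes the inductive step, so w_k = 3·(-3)^k + 2 for all k ≥ 0.

w_k = 3·(-3)^k + 2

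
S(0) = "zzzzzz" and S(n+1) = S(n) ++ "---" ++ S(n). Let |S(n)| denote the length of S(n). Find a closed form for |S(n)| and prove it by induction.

Claim: |S(n)| = 9·2^n − 3.

Base case: |S(0)| = 6, and 9·2^0 − 3 = 6.
Assume |S(m)| = 9·2^m − 3.
Then |S(m+1)| = |S(m)| + 3 + |S(m)| = 2|S(m)| + 3 = 2(9·2^m − 3) + 3 = 9·2^{m+1} − 6 + 3 = 9·2^{m+1} − 3.
So the formula holds for m+1, and by induction |S(n)| = 9·2^n − 3 for all n ≥ 0.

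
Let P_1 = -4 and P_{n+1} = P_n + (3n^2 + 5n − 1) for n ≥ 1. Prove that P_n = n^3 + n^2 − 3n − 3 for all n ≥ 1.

Base case: P_1 = -4, and 1^3 + 1^2 − 3·1 − 3 = -4.
Assume P_r = r^3 + r^2 − 3r − 3.
Then P_{r+1} = P_r + (3r^2 + 5r − 1) = (r^3 + r^2 − 3r − 3) + (3r^2 + 5r − 1) = r^3 + 4r^2 + 2r − 4,
and (r+1)^3 + (r+1)^2 − 3·(r+1) − 3 = r^3 + 4r^2 + 2r − 4.
By induction, P_n = n^3 + n^2 − 3n − 3 for all n ≥ 1.

P_n = n^3 + n^2 − 3n − 3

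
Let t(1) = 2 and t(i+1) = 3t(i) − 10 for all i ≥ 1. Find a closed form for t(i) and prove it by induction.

Claim: t(i) = -3^i + 5.

Base case: t(1) = 2, and -3^1 + 5 = -3 + 5 = 2.
Assume t(m) = -3^m + 5 for some m ≥ 1.
Then t(m+1) = 3t(m) − 10 = 3·(-3^m + 5) − 10 = -3^{m+1} + 15 − 10 = -3^{m+1} + 5.
Hence t(i) = -3^i + 5 for every i ≥ 1, by induction.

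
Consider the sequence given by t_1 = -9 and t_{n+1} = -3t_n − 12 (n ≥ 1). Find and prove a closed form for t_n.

Claim: t_n = 2·(-3)^n − 3.

Base case: t_1 = -9, and 2·(-3)^1 − 3 = -6 − 3 = -9.
Assume t_r = 2·(-3)^r − 3 for some r ≥ 1.
Then t_{r+1} = -3t_r − 12 = -3·(2·(-3)^r − 3) − 12 = -6·(-3)^r + 9 − 12 = 2·(-3)^{r+1} − 3.
Hence t_n = 2·(-3)^n − 3 for every n ≥ 1, by induction.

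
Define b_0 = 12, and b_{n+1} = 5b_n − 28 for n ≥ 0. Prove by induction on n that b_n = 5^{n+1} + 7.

Base case: b_0 = 12, and 5^{0+1} + 7 = 5 + 7 = 12.
Assume b_k = 5^{k+1} + 7 for some k ≥ 0.
Then b_{k+1} = 5b_k − 28 = 5·(5^{k+1} + 7) − 28 = 5^{k+2} + 35 − 28 = 5^{k+2} + 7.
This completes the inductive step, so b_n = 5^{n+1} + 7 for all n ≥ 0.

b_n = 5^{n+1} + 7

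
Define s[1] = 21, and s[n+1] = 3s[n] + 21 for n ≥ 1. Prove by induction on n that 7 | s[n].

Base case: s[1] = 21 = 7·3, so 7 | s[1].
Assume 7 | s[j], so s[j] = 7t for some integer t.
Then s[j+1] = 3s[j] + 21 = 3·(7t) + 21 = 7(3t + 3), so 7 | s[j+1].
By induction, 7 | s[n] for all n ≥ 1.

7 | s[n]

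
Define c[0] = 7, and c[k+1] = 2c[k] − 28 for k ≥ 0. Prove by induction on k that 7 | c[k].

Base case: c[0] = 7 = 7·1, so 7 | c[0].
Assume 7 | c[m], so c[m] = 7t for some integer t.
Then c[m+1] = 2c[m] − 28 = 2·(7t) − 28 = 7(2t − 4), so 7 | c[m+1].
By induction, 7 | c[k] for all k ≥ 0.

7 | c[k]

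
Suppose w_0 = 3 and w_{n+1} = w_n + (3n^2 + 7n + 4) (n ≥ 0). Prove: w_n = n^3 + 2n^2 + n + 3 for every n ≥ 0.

Base case: w_0 = 3, and 0^3 + 2·0^2 + 0 + 3 = 3.
Assume w_k = k^3 + 2k^2 + k + 3.
Then w_{k+1} = w_k + (3k^2 + 7k + 4) = (k^3 + 2k^2 + k + 3) + (3k^2 + 7k + 4) = k^3 + 5k^2 + 8k + 7,
and (k+1)^3 + 2·(k+1)^2 + (k+1) + 3 = k^3 + 5k^2 + 8k + 7.
Hence w_n = n^3 + 2n^2 + n + 3 for every n ≥ 0, by induction.

w_n = n^3 + 2n^2 + n + 3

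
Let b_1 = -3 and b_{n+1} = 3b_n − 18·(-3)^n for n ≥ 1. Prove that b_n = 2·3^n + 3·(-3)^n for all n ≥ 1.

Base case: b_1 = -3, and 2·3^1 + 3·(-3)^1 = 6 − 9 = -3.
Assume b_j = 2·3^j + 3·(-3)^j for some j ≥ 1.
Then b_{j+1} = 3b_j − 18·(-3)^j = 3·(2·3^j + 3·(-3)^j) − 18·(-3)^j = 2·3^{j+1} + 9·(-3)^j − 18·(-3)^j = 2·3^{j+1} − 9·(-3)^j = 2·3^{j+1} + 3·(-3)^{j+1}.
By induction, b_n = 2·3^n + 3·(-3)^n for all n ≥ 1.

b_n = 2·3^n + 3·(-3)^n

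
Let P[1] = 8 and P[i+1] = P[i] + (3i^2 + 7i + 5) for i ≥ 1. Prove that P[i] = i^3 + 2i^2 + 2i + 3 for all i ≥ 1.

Base case: P[1] = 8, and 1^3 + 2·1^2 + 2·1 + 3 = 8.
Assume P[r] = r^3 + 2r^2 + 2r + 3.
Then P[r+1] = P[r] + (3r^2 + 7r + 5) = (r^3 + 2r^2 + 2r + 3) + (3r^2 + 7r + 5) = r^3 + 5r^2 + 9r + 8,
and (r+1)^3 + 2·(r+1)^2 + 2·(r+1) + 3 = r^3 + 5r^2 + 9r + 8.
By induction, P[i] = i^3 + 2i^2 + 2i + 3 for all i ≥ 1.

P[i] = i^3 + 2i^2 + 2i + 3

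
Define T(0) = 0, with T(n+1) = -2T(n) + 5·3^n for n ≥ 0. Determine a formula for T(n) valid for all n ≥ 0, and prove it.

Claim: T(n) = -(-2)^n + 3^n.

Base case: T(0) = 0, and -(-2)^0 + 3^0 = -1 + 1 = 0.
Assume T(j) = -(-2)^j + 3^j for some j ≥ 0.
Then T(j+1) = -2T(j) + 5·3^j = -2·(-(-2)^j + 3^j) + 5·3^j = -(-2)^{j+1} − 2·3^j + 5·3^j = -(-2)^{j+1} + 3·3^j = -(-2)^{j+1} + 3^{j+1}.
So the formula holds for j+1, and by induction T(n) = -(-2)^n + 3^n for all n ≥ 0.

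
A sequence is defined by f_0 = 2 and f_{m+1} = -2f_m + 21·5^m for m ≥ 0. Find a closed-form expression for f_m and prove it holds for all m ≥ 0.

Claim: f_m = -(-2)^m + 3·5^m.

Base case: f_0 = 2, and -(-2)^0 + 3·5^0 = -1 + 3 = 2.
Assume f_r = -(-2)^r + 3·5^r for some r ≥ 0.
Then f_{r+1} = -2f_r + 21·5^r = -2·(-(-2)^r + 3·5^r) + 21·5^r = -(-2)^{r+1} − 6·5^r + 21·5^r = -(-2)^{r+1} + 15·5^r = -(-2)^{r+1} + 3·5^{r+1}.
By induction, f_m = -(-2)^m + 3·5^m for all m ≥ 0.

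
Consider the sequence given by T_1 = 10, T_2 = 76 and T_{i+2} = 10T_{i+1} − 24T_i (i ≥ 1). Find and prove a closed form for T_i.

Claim: T_i = 3·6^i − 2·4^i.

Base cases: T_1 = 10 and 3·6^1 − 2·4^1 = 10; T_2 = 76 and 3·6^2 − 2·4^2 = 76.
Assume T_j = 3·6^j − 2·4^j for all 1 ≤ j ≤ r, where r ≥ 2.
Then T_{r+1} = 10T_r − 24T_{r−1} = 10·(3·6^r − 2·4^r) − 24·(3·6^{r−1} − 2·4^{r−1}) = 3·(10·6 − 24)6^{r−1} − 2·(10·4 − 24)4^{r−1} = 108·6^{r−1} − 32·4^{r−1} = 3·6^{r+1} − 2·4^{r+1}.
So the formula holds for r+1, and by strong induction T_i = 3·6^i − 2·4^i for all i ≥ 1.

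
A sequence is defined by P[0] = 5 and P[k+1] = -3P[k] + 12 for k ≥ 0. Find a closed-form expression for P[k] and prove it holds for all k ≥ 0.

Claim: P[k] = 2·(-3)^k + 3.

Base case: P[0] = 5, and 2·(-3)^0 + 3 = 2 + 3 = 5.
Assume P[j] = 2·(-3)^j + 3 for some j ≥ 0.
Then P[j+1] = -3P[j] + 12 = -3·(2·(-3)^j + 3) + 12 = -6·(-3)^j − 9 + 12 = 2·(-3)^{j+1} + 3.
So the formula holds for j+1, and by induction P[k] = 2·(-3)^k + 3 for all k ≥ 0.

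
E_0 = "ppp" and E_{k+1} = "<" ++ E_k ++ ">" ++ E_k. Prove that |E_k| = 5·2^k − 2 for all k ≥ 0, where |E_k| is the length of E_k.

Base case: |E_0| = 3, and 5·2^0 − 2 = 3.
Assume |E_r| = 5·2^r − 2.
Then |E_{r+1}| = 1 + |E_r| + 1 + |E_r| = 2|E_r| + 2 = 2(5·2^r − 2) + 2 = 5·2^{r+1} − 4 + 2 = 5·2^{r+1} − 2.
So the formula holds for r+1, and by induction |E_k| = 5·2^k − 2 for all k ≥ 0.

|E_k| = 5·2^k − 2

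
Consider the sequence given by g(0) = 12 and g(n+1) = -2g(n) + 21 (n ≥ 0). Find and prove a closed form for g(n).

Claim: g(n) = 5·(-2)^n + 7.

Base case: g(0) = 12, and 5·(-2)^0 + 7 = 5 + 7 = 12.
Assume g(k) = 5·(-2)^k + 7 for some k ≥ 0.
Then g(k+1) = -2g(k) + 21 = -2·(5·(-2)^k + 7) + 21 = -10·(-2)^k − 14 + 21 = 5·(-2)^{k+1} + 7.
So the formula holds for k+1, and by induction g(n) = 5·(-2)^n + 7 for all n ≥ 0.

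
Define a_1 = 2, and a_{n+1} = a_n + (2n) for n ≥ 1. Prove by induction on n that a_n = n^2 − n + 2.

Base case: a_1 = 2, and 1^2 − 1 + 2 = 2.
Assume a_j = j^2 − j + 2.
Then a_{j+1} = a_j + (2j) = (j^2 − j + 2) + (2j) = j^2 + j + 2,
and (j+1)^2 − (j+1) + 2 = j^2 + j + 2.
This completes the inductive step, so a_n = n^2 − n + 2 for all n ≥ 1.

a_n = n^2 − n + 2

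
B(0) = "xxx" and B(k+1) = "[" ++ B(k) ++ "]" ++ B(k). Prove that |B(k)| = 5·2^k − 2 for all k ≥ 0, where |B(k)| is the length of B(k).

Base case: |B(0)| = 3, and 5·2^0 − 2 = 3.
Assume |B(j)| = 5·2^j − 2.
Then |B(j+1)| = 1 + |B(j)| + 1 + |B(j)| = 2|B(j)| + 2 = 2(5·2^j − 2) + 2 = 5·2^{j+1} − 4 + 2 = 5·2^{j+1} − 2.
Hence |B(k)| = 5·2^k − 2 for every k ≥ 0, by induction.

|B(k)| = 5·2^k − 2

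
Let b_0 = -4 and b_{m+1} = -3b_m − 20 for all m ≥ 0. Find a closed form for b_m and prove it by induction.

Claim: b_m = (-3)^m − 5.

Base case: b_0 = -4, and (-3)^0 − 5 = 1 − 5 = -4.
Assume b_k = (-3)^k − 5 for some k ≥ 0.
Then b_{k+1} = -3b_k − 20 = -3·((-3)^k − 5) − 20 = -3·(-3)^k + 15 − 20 = (-3)^{k+1} − 5.
By induction, b_m = (-3)^m − 5 for all m ≥ 0.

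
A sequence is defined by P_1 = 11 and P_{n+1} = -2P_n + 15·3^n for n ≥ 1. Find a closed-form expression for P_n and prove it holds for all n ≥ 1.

Claim: P_n = -(-2)^n + 3·3^n.

Base case: P_1 = 11, and -(-2)^1 + 3·3^1 = 2 + 9 = 11.
Assume P_r = -(-2)^r + 3·3^r for some r ≥ 1.
Then P_{r+1} = -2P_r + 15·3^r = -2·(-(-2)^r + 3·3^r) + 15·3^r = -(-2)^{r+1} − 6·3^r + 15·3^r = -(-2)^{r+1} + 9·3^r = -(-2)^{r+1} + 3·3^{r+1}.
Hence P_n = -(-2)^n + 3·3^n for every n ≥ 1, by induction.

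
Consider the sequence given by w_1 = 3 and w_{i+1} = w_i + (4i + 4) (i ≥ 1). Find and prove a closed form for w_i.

Claim: w_i = 2i^2 + 2i − 1.

Base case: w_1 = 3, and 2·1^2 + 2·1 − 1 = 3.
Assume w_k = 2k^2 + 2k − 1.
Then w_{k+1} = w_k + (4k + 4) = (2k^2 + 2k − 1) + (4k + 4) = 2k^2 + 6k + 3,
and 2·(k+1)^2 + 2·(k+1) − 1 = 2k^2 + 6k + 3.
Hence w_i = 2i^2 + 2i − 1 for every i ≥ 1, by induction.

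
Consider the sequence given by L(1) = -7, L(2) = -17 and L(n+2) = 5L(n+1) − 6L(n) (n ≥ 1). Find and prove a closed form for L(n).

Claim: L(n) = -3^n − 2·2^n.

Base cases: L(1) = -7 and -3^1 − 2·2^1 = -7; L(2) = -17 and -3^2 − 2·2^2 = -17.
Assume L(j) = -3^j − 2·2^j for all 1 ≤ j ≤ r, where r ≥ 2.
Then L(r+1) = 5L(r) − 6L(r−1) = 5·(-3^r − 2·2^r) − 6·(-3^{r−1} − 2·2^{r−1}) = -(5·3 − 6)3^{r−1} − 2·(5·2 − 6)2^{r−1} = -9·3^{r−1} − 8·2^{r−1} = -3^{r+1} − 2·2^{r+1}.
Hence L(n) = -3^n − 2·2^n for every n ≥ 1, by strong induction.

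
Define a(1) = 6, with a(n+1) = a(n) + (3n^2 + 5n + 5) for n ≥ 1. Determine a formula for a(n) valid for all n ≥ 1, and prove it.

Claim: a(n) = n^3 + n^2 + 3n + 1.

Base case: a(1) = 6, and 1^3 + 1^2 + 3·1 + 1 = 6.
Assume a(m) = m^3 + m^2 + 3m + 1.
Then a(m+1) = a(m) + (3m^2 + 5m + 5) = (m^3 + m^2 + 3m + 1) + (3m^2 + 5m + 5) = m^3 + 4m^2 + 8m + 6,
and (m+1)^3 + (m+1)^2 + 3·(m+1) + 1 = m^3 + 4m^2 + 8m + 6.
This completes the inductive step, so a(n) = n^3 + n^2 + 3n + 1 for all n ≥ 1.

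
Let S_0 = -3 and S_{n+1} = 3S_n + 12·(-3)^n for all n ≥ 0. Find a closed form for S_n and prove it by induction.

Claim: S_n = -3^n − 2·(-3)^n.

Base case: S_0 = -3, and -3^0 − 2·(-3)^0 = -1 − 2 = -3.
Assume S_j = -3^j − 2·(-3)^j for some j ≥ 0.
Then S_{j+1} = 3S_j + 12·(-3)^j = 3·(-3^j − 2·(-3)^j) + 12·(-3)^j = -3^{j+1} − 6·(-3)^j + 12·(-3)^j = -3^{j+1} + 6·(-3)^j = -3^{j+1} − 2·(-3)^{j+1}.
By induction, S_n = -3^n − 2·(-3)^n for all n ≥ 0.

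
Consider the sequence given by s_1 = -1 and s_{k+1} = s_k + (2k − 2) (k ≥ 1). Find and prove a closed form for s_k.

Claim: s_k = k^2 − 3k + 1.

Base case: s_1 = -1, and 1^2 − 3·1 + 1 = -1.
Assume s_r = r^2 − 3r + 1.
Then s_{r+1} = s_r + (2r − 2) = (r^2 − 3r + 1) + (2r − 2) = r^2 − r − 1,
and (r+1)^2 − 3·(r+1) + 1 = r^2 − r − 1.
By induction, s_k = k^2 − 3k + 1 for all k ≥ 1.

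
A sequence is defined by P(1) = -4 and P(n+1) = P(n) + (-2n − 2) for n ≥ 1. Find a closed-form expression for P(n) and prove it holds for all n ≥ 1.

Claim: P(n) = -n^2 − n − 2.

Base case: P(1) = -4, and -1^2 − 1 − 2 = -4.
Assume P(m) = -m^2 − m − 2.
Then P(m+1) = P(m) + (-2m − 2) = (-m^2 − m − 2) + (-2m − 2) = -m^2 − 3m − 4,
and -(m+1)^2 − (m+1) − 2 = -m^2 − 3m − 4.
Hence P(n) = -n^2 − n − 2 for every n ≥ 1, by induction.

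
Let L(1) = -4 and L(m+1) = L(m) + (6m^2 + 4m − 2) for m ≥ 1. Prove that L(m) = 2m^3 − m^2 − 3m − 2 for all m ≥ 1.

Base case: L(1) = -4, and 2·1^3 − 1^2 − 3·1 − 2 = -4.
Assume L(k) = 2k^3 − k^2 − 3k − 2.
Then L(k+1) = L(k) + (6k^2 + 4k − 2) = (2k^3 − k^2 − 3k − 2) + (6k^2 + 4k − 2) = 2k^3 + 5k^2 + k − 4,
and 2·(k+1)^3 − (k+1)^2 − 3·(k+1) − 2 = 2k^3 + 5k^2 + k − 4.
By induction, L(m) = 2m^3 − m^2 − 3m − 2 for all m ≥ 1.

L(m) = 2m^3 − m^2 − 3m − 2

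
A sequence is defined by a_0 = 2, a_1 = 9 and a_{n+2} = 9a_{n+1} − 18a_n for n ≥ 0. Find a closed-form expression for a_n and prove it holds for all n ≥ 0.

Claim: a_n = 3^n + 6^n.

Base cases: a_0 = 2 and 3^0 + 6^0 = 2; a_1 = 9 and 3^1 + 6^1 = 9.
Assume a_j = 3^j + 6^j for all 0 ≤ j ≤ k, where k ≥ 1.
Then a_{k+1} = 9a_k − 18a_{k−1} = 9·(3^k + 6^k) − 18·(3^{k−1} + 6^{k−1}) = (9·3 − 18)3^{k−1} + (9·6 − 18)6^{k−1} = 9·3^{k−1} + 36·6^{k−1} = 3^{k+1} + 6^{k+1}.
So the formula holds for k+1, and by strong induction a_n = 3^n + 6^n for all n ≥ 0.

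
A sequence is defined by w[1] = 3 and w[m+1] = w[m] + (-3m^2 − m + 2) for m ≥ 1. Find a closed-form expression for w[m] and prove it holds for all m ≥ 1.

Claim: w[m] = -m^3 + m^2 + 2m + 1.

Base case: w[1] = 3, and -1^3 + 1^2 + 2·1 + 1 = 3.
Assume w[r] = -r^3 + r^2 + 2r + 1.
Then w[r+1] = w[r] + (-3r^2 − r + 2) = (-r^3 + r^2 + 2r + 1) + (-3r^2 − r + 2) = -r^3 − 2r^2 + r + 3,
and -(r+1)^3 + (r+1)^2 + 2·(r+1) + 1 = -r^3 − 2r^2 + r + 3.
This completes the inductive step, so w[m] = -m^3 + m^2 + 2m + 1 for all m ≥ 1.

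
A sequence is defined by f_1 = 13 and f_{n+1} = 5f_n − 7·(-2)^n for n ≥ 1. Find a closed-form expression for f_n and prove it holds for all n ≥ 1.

Claim: f_n = 3·5^n + (-2)^n.

Base case: f_1 = 13, and 3·5^1 + (-2)^1 = 15 − 2 = 13.
Assume f_r = 3·5^r + (-2)^r for some r ≥ 1.
Then f_{r+1} = 5f_r − 7·(-2)^r = 5·(3·5^r + (-2)^r) − 7·(-2)^r = 3·5^{r+1} + 5·(-2)^r − 7·(-2)^r = 3·5^{r+1} − 2·(-2)^r = 3·5^{r+1} + (-2)^{r+1}.
By induction, f_n = 3·5^n + (-2)^n for all n ≥ 1.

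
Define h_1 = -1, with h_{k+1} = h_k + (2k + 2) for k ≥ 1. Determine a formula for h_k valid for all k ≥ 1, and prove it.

Claim: h_k = k^2 + k − 3.

Base case: h_1 = -1, and 1^2 + 1 − 3 = -1.
Assume h_m = m^2 + m − 3.
Then h_{m+1} = h_m + (2m + 2) = (m^2 + m − 3) + (2m + 2) = m^2 + 3m − 1,
and (m+1)^2 + (m+1) − 3 = m^2 + 3m − 1.
By induction, h_k = k^2 + k − 3 for all k ≥ 1.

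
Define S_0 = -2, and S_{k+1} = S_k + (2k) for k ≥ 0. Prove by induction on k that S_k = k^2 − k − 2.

Base case: S_0 = -2, and 0^2 − 0 − 2 = -2.
Assume S_r = r^2 − r − 2.
Then S_{r+1} = S_r + (2r) = (r^2 − r − 2) + (2r) = r^2 + r − 2,
and (r+1)^2 − (r+1) − 2 = r^2 + r − 2.
Hence S_k = k^2 − k − 2 for every k ≥ 0, by induction.

S_k = k^2 − k − 2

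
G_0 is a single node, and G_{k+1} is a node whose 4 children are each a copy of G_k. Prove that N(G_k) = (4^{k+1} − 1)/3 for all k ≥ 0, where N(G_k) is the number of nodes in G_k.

Base case: N(G_0) = 1, and (4^{0+1} − 1)/3 = 1.
Assume N(G_m) = (4^{m+1} − 1)/3.
Then N(G_{m+1}) = 1 + 4N(G_m) = 1 + 4·(4^{m+1} − 1)/3 = 1 + (4^{m+2} − 4)/3 = (3 + 4^{m+2} − 4)/3 = (4^{m+2} − 1)/3.
Hence N(G_k) = (4^{k+1} − 1)/3 for every k ≥ 0, by induction.

N(G_k) = (4^{k+1} − 1)/3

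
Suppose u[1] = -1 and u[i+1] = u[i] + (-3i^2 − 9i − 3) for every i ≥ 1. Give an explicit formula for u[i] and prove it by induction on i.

Claim: u[i] = -i^3 − 3i^2 + i + 2.

Base case: u[1] = -1, and -1^3 − 3·1^2 + 1 + 2 = -1.
Assume u[k] = -k^3 − 3k^2 + k + 2.
Then u[k+1] = u[k] + (-3k^2 − 9k − 3) = (-k^3 − 3k^2 + k + 2) + (-3k^2 − 9k − 3) = -k^3 − 6k^2 − 8k − 1,
and -(k+1)^3 − 3·(k+1)^2 + (k+1) + 2 = -k^3 − 6k^2 − 8k − 1.
This completes the inductive step, so u[i] = -i^3 − 3i^2 + i + 2 for all i ≥ 1.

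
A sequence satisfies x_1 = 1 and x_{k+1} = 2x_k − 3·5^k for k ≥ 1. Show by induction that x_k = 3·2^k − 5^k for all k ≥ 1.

Base case: x_1 = 1, and 3·2^1 − 5^1 = 6 − 5 = 1.
Assume x_m = 3·2^m − 5^m for some m ≥ 1.
Then x_{m+1} = 2x_m − 3·5^m = 2·(3·2^m − 5^m) − 3·5^m = 3·2^{m+1} − 2·5^m − 3·5^m = 3·2^{m+1} − 5·5^m = 3·2^{m+1} − 5^{m+1}.
By induction, x_k = 3·2^k − 5^k for all k ≥ 1.

x_k = 3·2^k − 5^k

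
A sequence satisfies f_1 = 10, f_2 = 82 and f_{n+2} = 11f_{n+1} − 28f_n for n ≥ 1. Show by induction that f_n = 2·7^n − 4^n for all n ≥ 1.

Base cases: f_1 = 10 and 2·7^1 − 4^1 = 10; f_2 = 82 and 2·7^2 − 4^2 = 82.
Assume f_j = 2·7^j − 4^j for all 1 ≤ j ≤ m, where m ≥ 2.
Then f_{m+1} = 11f_m − 28f_{m−1} = 11·(2·7^m − 4^m) − 28·(2·7^{m−1} − 4^{m−1}) = 2·(11·7 − 28)7^{m−1} − (11·4 − 28)4^{m−1} = 98·7^{m−1} − 16·4^{m−1} = 2·7^{m+1} − 4^{m+1}.
By strong induction, f_n = 2·7^n − 4^n for all n ≥ 1.

f_n = 2·7^n − 4^n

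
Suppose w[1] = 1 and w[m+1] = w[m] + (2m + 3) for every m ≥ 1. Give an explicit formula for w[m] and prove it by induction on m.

Claim: w[m] = m^2 + 2m − 2.

Base case: w[1] = 1, and 1^2 + 2·1 − 2 = 1.
Assume w[j] = j^2 + 2j − 2.
Then w[j+1] = w[j] + (2j + 3) = (j^2 + 2j − 2) + (2j + 3) = j^2 + 4j + 1,
and (j+1)^2 + 2·(j+1) − 2 = j^2 + 4j + 1.
Hence w[m] = m^2 + 2m − 2 for every m ≥ 1, by induction.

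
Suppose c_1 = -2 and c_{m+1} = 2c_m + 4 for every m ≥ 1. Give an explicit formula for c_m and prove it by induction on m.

Claim: c_m = 2^m − 4.

Base case: c_1 = -2, and 2^1 − 4 = 2 − 4 = -2.
Assume c_k = 2^k − 4 for some k ≥ 1.
Then c_{k+1} = 2c_k + 4 = 2·(2^k − 4) + 4 = 2^{k+1} − 8 + 4 = 2^{k+1} − 4.
This completes the inductive step, so c_m = 2^m − 4 for all m ≥ 1.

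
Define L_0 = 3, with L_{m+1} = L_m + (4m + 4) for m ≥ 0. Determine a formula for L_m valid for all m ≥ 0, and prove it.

Claim: L_m = 2m^2 + 2m + 3.

Base case: L_0 = 3, and 2·0^2 + 2·0 + 3 = 3.
Assume L_r = 2r^2 + 2r + 3.
Then L_{r+1} = L_r + (4r + 4) = (2r^2 + 2r + 3) + (4r + 4) = 2r^2 + 6r + 7,
and 2·(r+1)^2 + 2·(r+1) + 3 = 2r^2 + 6r + 7.
Hence L_m = 2m^2 + 2m + 3 for every m ≥ 0, by induction.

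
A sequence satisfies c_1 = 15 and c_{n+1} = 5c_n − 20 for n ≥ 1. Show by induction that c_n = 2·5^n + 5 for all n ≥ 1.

Base case: c_1 = 15, and 2·5^1 + 5 = 10 + 5 = 15.
Assume c_j = 2·5^j + 5 for some j ≥ 1.
Then c_{j+1} = 5c_j − 20 = 5·(2·5^j + 5) − 20 = 10·5^j + 25 − 20 = 2·5^{j+1} + 5.
This completes the inductive step, so c_n = 2·5^n + 5 for all n ≥ 1.

c_n = 2·5^n + 5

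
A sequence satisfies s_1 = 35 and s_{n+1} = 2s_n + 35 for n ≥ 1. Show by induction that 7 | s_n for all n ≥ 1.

Base case: s_1 = 35 = 7·5, so 7 | s_1.
Assume 7 | s_m, so s_m = 7t for some integer t.
Then s_{m+1} = 2s_m + 35 = 2·(7t) + 35 = 7(2t + 5), so 7 | s_{m+1}.
So the property holds for m+1, and by induction 7 | s_n for all n ≥ 1.

7 | s_n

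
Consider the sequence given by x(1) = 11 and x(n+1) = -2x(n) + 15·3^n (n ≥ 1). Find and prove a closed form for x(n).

Claim: x(n) = -(-2)^n + 3·3^n.

Base case: x(1) = 11, and -(-2)^1 + 3·3^1 = 2 + 9 = 11.
Assume x(j) = -(-2)^j + 3·3^j for some j ≥ 1.
Then x(j+1) = -2x(j) + 15·3^j = -2·(-(-2)^j + 3·3^j) + 15·3^j = -(-2)^{j+1} − 6·3^j + 15·3^j = -(-2)^{j+1} + 9·3^j = -(-2)^{j+1} + 3·3^{j+1}.
Hence x(n) = -(-2)^n + 3·3^n for every n ≥ 1, by induction.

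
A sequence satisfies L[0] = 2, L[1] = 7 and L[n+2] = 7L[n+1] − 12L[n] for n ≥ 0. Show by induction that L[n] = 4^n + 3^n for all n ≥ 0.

Base cases: L[0] = 2 and 4^0 + 3^0 = 2; L[1] = 7 and 4^1 + 3^1 = 7.
Assume L[j] = 4^j + 3^j for all 0 ≤ j ≤ k, where k ≥ 1.
Then L[k+1] = 7L[k] − 12L[k−1] = 7·(4^k + 3^k) − 12·(4^{k−1} + 3^{k−1}) = (7·4 − 12)4^{k−1} + (7·3 − 12)3^{k−1} = 16·4^{k−1} + 9·3^{k−1} = 4^{k+1} + 3^{k+1}.
This completes the inductive step, so L[n] = 4^n + 3^n for all n ≥ 0.

L[n] = 4^n + 3^n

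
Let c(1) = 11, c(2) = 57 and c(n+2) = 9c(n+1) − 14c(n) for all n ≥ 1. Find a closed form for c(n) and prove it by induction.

Claim: c(n) = 7^n + 2·2^n.

Base cases: c(1) = 11 and 7^1 + 2·2^1 = 11; c(2) = 57 and 7^2 + 2·2^2 = 57.
Assume c(i) = 7^i + 2·2^i for all 1 ≤ i ≤ j, where j ≥ 2.
Then c(j+1) = 9c(j) − 14c(j−1) = 9·(7^j + 2·2^j) − 14·(7^{j−1} + 2·2^{j−1}) = (9·7 − 14)7^{j−1} + 2·(9·2 − 14)2^{j−1} = 49·7^{j−1} + 8·2^{j−1} = 7^{j+1} + 2·2^{j+1}.
This completes the inductive step, so c(n) = 7^n + 2·2^n for all n ≥ 1.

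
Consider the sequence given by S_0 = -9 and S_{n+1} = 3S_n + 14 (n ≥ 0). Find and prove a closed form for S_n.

Claim: S_n = -2·3^n − 7.

Base case: S_0 = -9, and -2·3^0 − 7 = -2 − 7 = -9.
Assume S_r = -2·3^r − 7 for some r ≥ 0.
Then S_{r+1} = 3S_r + 14 = 3·(-2·3^r − 7) + 14 = -6·3^r − 21 + 14 = -2·3^{r+1} − 7.
This completes the inductive step, so S_n = -2·3^n − 7 for all n ≥ 0.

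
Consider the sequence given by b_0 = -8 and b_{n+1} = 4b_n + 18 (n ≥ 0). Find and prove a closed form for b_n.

Claim: b_n = -2·4^n − 6.

Base case: b_0 = -8, and -2·4^0 − 6 = -2 − 6 = -8.
Assume b_k = -2·4^k − 6 for some k ≥ 0.
Then b_{k+1} = 4b_k + 18 = 4·(-2·4^k − 6) + 18 = -8·4^k − 24 + 18 = -2·4^{k+1} − 6.
Hence b_n = -2·4^n − 6 for every n ≥ 0, by induction.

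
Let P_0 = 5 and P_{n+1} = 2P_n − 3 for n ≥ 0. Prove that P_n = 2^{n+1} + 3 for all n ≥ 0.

Base case: P_0 = 5, and 2^{0+1} + 3 = 2 + 3 = 5.
Assume P_m = 2^{m+1} + 3 for some m ≥ 0.
Then P_{m+1} = 2P_m − 3 = 2·(2^{m+1} + 3) − 3 = 2^{m+2} + 6 − 3 = 2^{m+2} + 3.
By induction, P_n = 2^{n+1} + 3 for all n ≥ 0.

P_n = 2^{n+1} + 3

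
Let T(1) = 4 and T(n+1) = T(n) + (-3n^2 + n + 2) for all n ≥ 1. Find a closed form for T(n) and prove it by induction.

Claim: T(n) = -n^3 + 2n^2 + n + 2.

Base case: T(1) = 4, and -1^3 + 2·1^2 + 1 + 2 = 4.
Assume T(k) = -k^3 + 2k^2 + k + 2.
Then T(k+1) = T(k) + (-3k^2 + k + 2) = (-k^3 + 2k^2 + k + 2) + (-3k^2 + k + 2) = -k^3 − k^2 + 2k + 4,
and -(k+1)^3 + 2·(k+1)^2 + (k+1) + 2 = -k^3 − k^2 + 2k + 4.
This completes the inductive step, so T(n) = -n^3 + 2n^2 + n + 2 for all n ≥ 1.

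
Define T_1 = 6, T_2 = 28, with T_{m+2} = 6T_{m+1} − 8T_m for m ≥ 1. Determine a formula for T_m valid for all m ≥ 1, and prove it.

Claim: T_m = 2·4^m − 2^m.

Base cases: T_1 = 6 and 2·4^1 − 2^1 = 6; T_2 = 28 and 2·4^2 − 2^2 = 28.
Assume T_i = 2·4^i − 2^i for all 1 ≤ i ≤ j, where j ≥ 2.
Then T_{j+1} = 6T_j − 8T_{j−1} = 6·(2·4^j − 2^j) − 8·(2·4^{j−1} − 2^{j−1}) = 2·(6·4 − 8)4^{j−1} − (6·2 − 8)2^{j−1} = 32·4^{j−1} − 4·2^{j−1} = 2·4^{j+1} − 2^{j+1}.
By strong induction, T_m = 2·4^m − 2^m for all m ≥ 1.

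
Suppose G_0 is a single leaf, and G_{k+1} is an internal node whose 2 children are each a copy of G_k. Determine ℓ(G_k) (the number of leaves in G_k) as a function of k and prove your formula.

Claim: ℓ(G_k) = 2^k.

Base case: ℓ(G_0) = 1, and 2^0 = 1.
Assume ℓ(G_r) = 2^r.
Then ℓ(G_{r+1}) = 2·ℓ(G_r) = 2·2^r = 2^{r+1}.
By induction, ℓ(G_k) = 2^k for all k ≥ 0.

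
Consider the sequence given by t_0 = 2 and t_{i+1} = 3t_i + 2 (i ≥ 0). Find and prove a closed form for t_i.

Claim: t_i = 3^{i+1} − 1.

Base case: t_0 = 2, and 3^{0+1} − 1 = 3 − 1 = 2.
Assume t_r = 3^{r+1} − 1 for some r ≥ 0.
Then t_{r+1} = 3t_r + 2 = 3·(3^{r+1} − 1) + 2 = 3^{r+2} − 3 + 2 = 3^{r+2} − 1.
By induction, t_i = 3^{i+1} − 1 for all i ≥ 0.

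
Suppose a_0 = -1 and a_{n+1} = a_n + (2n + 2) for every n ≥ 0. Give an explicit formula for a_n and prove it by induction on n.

Claim: a_n = n^2 + n − 1.

Base case: a_0 = -1, and 0^2 + 0 − 1 = -1.
Assume a_r = r^2 + r − 1.
Then a_{r+1} = a_r + (2r + 2) = (r^2 + r − 1) + (2r + 2) = r^2 + 3r + 1,
and (r+1)^2 + (r+1) − 1 = r^2 + 3r + 1.
By induction, a_n = n^2 + n − 1 for all n ≥ 0.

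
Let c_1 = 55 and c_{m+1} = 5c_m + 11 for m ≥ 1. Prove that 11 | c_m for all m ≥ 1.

Base case: c_1 = 55 = 11·5, so 11 | c_1.
Assume 11 | c_k, so c_k = 11t for some integer t.
Then c_{k+1} = 5c_k + 11 = 5·(11t) + 11 = 11(5t + 1), so 11 | c_{k+1}.
So the property holds for k+1, and by induction 11 | c_m for all m ≥ 1.

11 | c_m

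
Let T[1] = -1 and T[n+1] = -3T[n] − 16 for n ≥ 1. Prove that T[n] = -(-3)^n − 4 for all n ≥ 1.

Base case: T[1] = -1, and -(-3)^1 − 4 = 3 − 4 = -1.
Assume T[r] = -(-3)^r − 4 for some r ≥ 1.
Then T[r+1] = -3T[r] − 16 = -3·(-(-3)^r − 4) − 16 = 3·(-3)^r + 12 − 16 = -(-3)^{r+1} − 4.
So the formula holds for r+1, and by induction T[n] = -(-3)^n − 4 for all n ≥ 1.

T[n] = -(-3)^n − 4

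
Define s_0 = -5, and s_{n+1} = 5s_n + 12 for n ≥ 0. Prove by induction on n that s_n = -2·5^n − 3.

Base case: s_0 = -5, and -2·5^0 − 3 = -2 − 3 = -5.
Assume s_j = -2·5^j − 3 for some j ≥ 0.
Then s_{j+1} = 5s_j + 12 = 5·(-2·5^j − 3) + 12 = -10·5^j − 15 + 12 = -2·5^{j+1} − 3.
This completes the inductive step, so s_n = -2·5^n − 3 for all n ≥ 0.

s_n = -2·5^n − 3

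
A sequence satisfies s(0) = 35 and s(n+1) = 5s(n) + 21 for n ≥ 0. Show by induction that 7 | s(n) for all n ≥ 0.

Base case: s(0) = 35 = 7·5, so 7 | s(0).
Assume 7 | s(j), so s(j) = 7t for some integer t.
Then s(j+1) = 5s(j) + 21 = 5·(7t) + 21 = 7(5t + 3), so 7 | s(j+1).
So the property holds for j+1, and by induction 7 | s(n) for all n ≥ 0.

7 | s(n)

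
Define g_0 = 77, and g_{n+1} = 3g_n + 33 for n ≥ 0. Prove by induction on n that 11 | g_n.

Base case: g_0 = 77 = 11·7, so 11 | g_0.
Assume 11 | g_m, so g_m = 11t for some integer t.
Then g_{m+1} = 3g_m + 33 = 3·(11t) + 33 = 11(3t + 3), so 11 | g_{m+1}.
Hence 11 | g_n for every n ≥ 0, by induction.

11 | g_n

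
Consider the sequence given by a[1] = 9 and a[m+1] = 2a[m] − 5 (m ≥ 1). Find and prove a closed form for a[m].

Claim: a[m] = 2^{m+1} + 5.

Base case: a[1] = 9, and 2^{1+1} + 5 = 4 + 5 = 9.
Assume a[k] = 2^{k+1} + 5 for some k ≥ 1.
Then a[k+1] = 2a[k] − 5 = 2·(2^{k+1} + 5) − 5 = 2^{k+2} + 10 − 5 = 2^{k+2} + 5.
By induction, a[m] = 2^{m+1} + 5 for all m ≥ 1.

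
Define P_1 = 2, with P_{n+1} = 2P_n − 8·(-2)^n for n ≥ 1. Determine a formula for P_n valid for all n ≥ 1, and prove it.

Claim: P_n = 3·2^n + 2·(-2)^n.

Base case: P_1 = 2, and 3·2^1 + 2·(-2)^1 = 6 − 4 = 2.
Assume P_r = 3·2^r + 2·(-2)^r for some r ≥ 1.
Then P_{r+1} = 2P_r − 8·(-2)^r = 2·(3·2^r + 2·(-2)^r) − 8·(-2)^r = 3·2^{r+1} + 4·(-2)^r − 8·(-2)^r = 3·2^{r+1} − 4·(-2)^r = 3·2^{r+1} + 2·(-2)^{r+1}.
Hence P_n = 3·2^n + 2·(-2)^n for every n ≥ 1, by induction.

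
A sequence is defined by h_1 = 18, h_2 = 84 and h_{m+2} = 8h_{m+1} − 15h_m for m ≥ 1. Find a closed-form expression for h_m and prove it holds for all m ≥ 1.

Claim: h_m = 3·5^m + 3^m.

Base cases: h_1 = 18 and 3·5^1 + 3^1 = 18; h_2 = 84 and 3·5^2 + 3^2 = 84.
Assume h_j = 3·5^j + 3^j for all 1 ≤ j ≤ r, where r ≥ 2.
Then h_{r+1} = 8h_r − 15h_{r−1} = 8·(3·5^r + 3^r) − 15·(3·5^{r−1} + 3^{r−1}) = 3·(8·5 − 15)5^{r−1} + (8·3 − 15)3^{r−1} = 75·5^{r−1} + 9·3^{r−1} = 3·5^{r+1} + 3^{r+1}.
So the formula holds for r+1, and by strong induction h_m = 3·5^m + 3^m for all m ≥ 1.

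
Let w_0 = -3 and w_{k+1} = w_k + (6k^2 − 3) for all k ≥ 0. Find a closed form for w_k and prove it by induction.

Claim: w_k = 2k^3 − 3k^2 − 2k − 3.

Base case: w_0 = -3, and 2·0^3 − 3·0^2 − 2·0 − 3 = -3.
Assume w_m = 2m^3 − 3m^2 − 2m − 3.
Then w_{m+1} = w_m + (6m^2 − 3) = (2m^3 − 3m^2 − 2m − 3) + (6m^2 − 3) = 2m^3 + 3m^2 − 2m − 6,
and 2·(m+1)^3 − 3·(m+1)^2 − 2·(m+1) − 3 = 2m^3 + 3m^2 − 2m − 6.
Hence w_k = 2k^3 − 3k^2 − 2k − 3 for every k ≥ 0, by induction.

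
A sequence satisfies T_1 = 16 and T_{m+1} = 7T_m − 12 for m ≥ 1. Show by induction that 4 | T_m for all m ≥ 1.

Base case: T_1 = 16 = 4·4, so 4 | T_1.
Assume 4 | T_r, so T_r = 4t for some integer t.
Then T_{r+1} = 7T_r − 12 = 7·(4t) − 12 = 4(7t − 3), so 4 | T_{r+1}.
This completes the inductive step, so 4 | T_m for all m ≥ 1.

4 | T_m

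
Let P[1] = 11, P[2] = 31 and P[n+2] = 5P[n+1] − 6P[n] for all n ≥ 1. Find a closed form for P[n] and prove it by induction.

Claim: P[n] = 3·3^n + 2^n.

Base cases: P[1] = 11 and 3·3^1 + 2^1 = 11; P[2] = 31 and 3·3^2 + 2^2 = 31.
Assume P[j] = 3·3^j + 2^j for all 1 ≤ j ≤ k, where k ≥ 2.
Then P[k+1] = 5P[k] − 6P[k−1] = 5·(3·3^k + 2^k) − 6·(3·3^{k−1} + 2^{k−1}) = 3·(5·3 − 6)3^{k−1} + (5·2 − 6)2^{k−1} = 27·3^{k−1} + 4·2^{k−1} = 3·3^{k+1} + 2^{k+1}.
Hence P[n] = 3·3^n + 2^n for every n ≥ 1, by strong induction.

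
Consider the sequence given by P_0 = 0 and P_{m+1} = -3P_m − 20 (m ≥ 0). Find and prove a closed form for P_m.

Claim: P_m = 5·(-3)^m − 5.

Base case: P_0 = 0, and 5·(-3)^0 − 5 = 5 − 5 = 0.
Assume P_k = 5·(-3)^k − 5 for some k ≥ 0.
Then P_{k+1} = -3P_k − 20 = -3·(5·(-3)^k − 5) − 20 = -15·(-3)^k + 15 − 20 = 5·(-3)^{k+1} − 5.
This completes the inductive step, so P_m = 5·(-3)^m − 5 for all m ≥ 0.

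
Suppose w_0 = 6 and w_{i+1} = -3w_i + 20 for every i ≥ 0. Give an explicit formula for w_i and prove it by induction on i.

Claim: w_i = (-3)^i + 5.

Base case: w_0 = 6, and (-3)^0 + 5 = 1 + 5 = 6.
Assume w_r = (-3)^r + 5 for some r ≥ 0.
Then w_{r+1} = -3w_r + 20 = -3·((-3)^r + 5) + 20 = -3·(-3)^r − 15 + 20 = (-3)^{r+1} + 5.
Hence w_i = (-3)^i + 5 for every i ≥ 0, by induction.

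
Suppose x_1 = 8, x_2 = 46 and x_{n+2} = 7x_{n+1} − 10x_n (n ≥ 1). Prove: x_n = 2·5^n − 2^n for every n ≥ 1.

Base cases: x_1 = 8 and 2·5^1 − 2^1 = 8; x_2 = 46 and 2·5^2 − 2^2 = 46.
Assume x_i = 2·5^i − 2^i for all 1 ≤ i ≤ j, where j ≥ 2.
Then x_{j+1} = 7x_j − 10x_{j−1} = 7·(2·5^j − 2^j) − 10·(2·5^{j−1} − 2^{j−1}) = 2·(7·5 − 10)5^{j−1} − (7·2 − 10)2^{j−1} = 50·5^{j−1} − 4·2^{j−1} = 2·5^{j+1} − 2^{j+1}.
Hence x_n = 2·5^n − 2^n for every n ≥ 1, by strong induction.

x_n = 2·5^n − 2^n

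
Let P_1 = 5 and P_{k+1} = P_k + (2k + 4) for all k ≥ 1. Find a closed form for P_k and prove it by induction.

Claim: P_k = k^2 + 3k + 1.

Base case: P_1 = 5, and 1^2 + 3·1 + 1 = 5.
Assume P_r = r^2 + 3r + 1.
Then P_{r+1} = P_r + (2r + 4) = (r^2 + 3r + 1) + (2r + 4) = r^2 + 5r + 5,
and (r+1)^2 + 3·(r+1) + 1 = r^2 + 5r + 5.
Hence P_k = k^2 + 3k + 1 for every k ≥ 1, by induction.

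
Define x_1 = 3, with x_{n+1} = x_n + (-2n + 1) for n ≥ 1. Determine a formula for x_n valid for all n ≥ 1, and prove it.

Claim: x_n = -n^2 + 2n + 2.

Base case: x_1 = 3, and -1^2 + 2·1 + 2 = 3.
Assume x_j = -j^2 + 2j + 2.
Then x_{j+1} = x_j + (-2j + 1) = (-j^2 + 2j + 2) + (-2j + 1) = -j^2 + 3,
and -(j+1)^2 + 2·(j+1) + 2 = -j^2 + 3.
Hence x_n = -n^2 + 2n + 2 for every n ≥ 1, by induction.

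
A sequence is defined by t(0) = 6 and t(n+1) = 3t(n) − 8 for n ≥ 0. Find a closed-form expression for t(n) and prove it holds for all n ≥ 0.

Claim: t(n) = 2·3^n + 4.

Base case: t(0) = 6, and 2·3^0 + 4 = 2 + 4 = 6.
Assume t(r) = 2·3^r + 4 for some r ≥ 0.
Then t(r+1) = 3t(r) − 8 = 3·(2·3^r + 4) − 8 = 6·3^r + 12 − 8 = 2·3^{r+1} + 4.
Hence t(n) = 2·3^n + 4 for every n ≥ 0, by induction.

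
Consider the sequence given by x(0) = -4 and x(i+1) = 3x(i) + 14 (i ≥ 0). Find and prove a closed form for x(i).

Claim: x(i) = 3^{i+1} − 7.

Base case: x(0) = -4, and 3^{0+1} − 7 = 3 − 7 = -4.
Assume x(r) = 3^{r+1} − 7 for some r ≥ 0.
Then x(r+1) = 3x(r) + 14 = 3·(3^{r+1} − 7) + 14 = 3^{r+2} − 21 + 14 = 3^{r+2} − 7.
By induction, x(i) = 3^{i+1} − 7 for all i ≥ 0.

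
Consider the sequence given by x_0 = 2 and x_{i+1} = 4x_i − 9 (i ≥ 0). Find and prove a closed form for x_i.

Claim: x_i = -4^i + 3.

Base case: x_0 = 2, and -4^0 + 3 = -1 + 3 = 2.
Assume x_r = -4^r + 3 for some r ≥ 0.
Then x_{r+1} = 4x_r − 9 = 4·(-4^r + 3) − 9 = -4^{r+1} + 12 − 9 = -4^{r+1} + 3.
Hence x_i = -4^i + 3 for every i ≥ 0, by induction.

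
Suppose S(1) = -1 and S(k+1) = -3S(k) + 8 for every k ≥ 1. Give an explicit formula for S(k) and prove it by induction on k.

Claim: S(k) = (-3)^k + 2.

Base case: S(1) = -1, and (-3)^1 + 2 = -3 + 2 = -1.
Assume S(r) = (-3)^r + 2 for some r ≥ 1.
Then S(r+1) = -3S(r) + 8 = -3·((-3)^r + 2) + 8 = -3·(-3)^r − 6 + 8 = (-3)^{r+1} + 2.
So the formula holds for r+1, and by induction S(k) = (-3)^k + 2 for all k ≥ 1.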